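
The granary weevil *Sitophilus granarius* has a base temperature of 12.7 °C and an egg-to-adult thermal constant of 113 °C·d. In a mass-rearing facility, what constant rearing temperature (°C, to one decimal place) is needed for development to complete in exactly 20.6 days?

Required daily accumulation = 113 / 20.6 = 5.485 DD/day.
T = T_base + 5.485 = 12.7 + 5.485 = 18.185 ≈ 18.2 °C.

18.2 °C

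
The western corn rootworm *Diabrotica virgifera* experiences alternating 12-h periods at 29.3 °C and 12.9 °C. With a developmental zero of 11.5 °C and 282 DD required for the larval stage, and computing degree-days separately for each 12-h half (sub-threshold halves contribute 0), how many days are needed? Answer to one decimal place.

29.4 days

Day half: max(0, 29.3 − 11.5) × 0.5 = 17.8 × 0.5 = 8.90 DD.
Night half: max(0, 12.9 − 11.5) × 0.5 = 1.4 × 0.5 = 0.70 DD.
Per 24 h: 9.60 DD/day.
Duration = 282 / 9.60 = 29.375 ≈ 29.4 days.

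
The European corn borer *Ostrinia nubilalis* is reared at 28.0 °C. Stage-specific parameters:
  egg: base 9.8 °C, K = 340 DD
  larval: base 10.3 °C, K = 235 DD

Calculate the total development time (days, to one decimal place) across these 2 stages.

32.0 days

egg: 340 / (28.0 − 9.8) = 340 / 18.2 = 18.681 d.
larval: 235 / (28.0 − 10.3) = 235 / 17.7 = 13.277 d.
Sum = 31.958 ≈ 32.0 days.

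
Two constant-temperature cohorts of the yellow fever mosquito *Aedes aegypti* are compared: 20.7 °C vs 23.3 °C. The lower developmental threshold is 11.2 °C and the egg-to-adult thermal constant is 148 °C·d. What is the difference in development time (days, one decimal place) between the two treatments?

At 20.7 °C: 148 / (20.7 − 11.2) = 148 / 9.5 = 15.579 d.
At 23.3 °C: 148 / (23.3 − 11.2) = 148 / 12.1 = 12.231 d.
Difference = |15.579 − 12.231| = 3.348 ≈ 3.3 days.

3.3 days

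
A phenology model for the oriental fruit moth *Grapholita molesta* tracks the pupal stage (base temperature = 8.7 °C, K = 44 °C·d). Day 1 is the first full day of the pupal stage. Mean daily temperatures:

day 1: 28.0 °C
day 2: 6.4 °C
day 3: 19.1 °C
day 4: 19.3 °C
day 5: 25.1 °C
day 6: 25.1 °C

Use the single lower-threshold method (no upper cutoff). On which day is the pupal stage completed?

Daily DD above 8.7 °C: 19.3, 0.0, 10.4, 10.6, 16.4, 16.4.
Cumulative: 19.3, 19.3, 29.7, 40.3, 56.7, 73.1.
The total first reaches 44 DD on day 5.

day 5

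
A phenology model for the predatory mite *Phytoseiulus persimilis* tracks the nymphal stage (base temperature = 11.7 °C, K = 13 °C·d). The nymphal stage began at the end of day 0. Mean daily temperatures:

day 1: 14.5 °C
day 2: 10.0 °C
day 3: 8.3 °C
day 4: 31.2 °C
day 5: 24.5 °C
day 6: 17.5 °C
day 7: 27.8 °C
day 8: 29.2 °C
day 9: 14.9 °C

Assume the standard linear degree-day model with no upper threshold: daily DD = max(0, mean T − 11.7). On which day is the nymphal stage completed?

Daily DD above 11.7 °C: 2.8, 0.0, 0.0, 19.5, 12.8, 5.8, 16.1, 17.5, 3.2.
Cumulative: 2.8, 2.8, 2.8, 22.3, 35.1, 40.9, 57.0, 74.5, 77.7.
The total first reaches 13 DD on day 4.

day 4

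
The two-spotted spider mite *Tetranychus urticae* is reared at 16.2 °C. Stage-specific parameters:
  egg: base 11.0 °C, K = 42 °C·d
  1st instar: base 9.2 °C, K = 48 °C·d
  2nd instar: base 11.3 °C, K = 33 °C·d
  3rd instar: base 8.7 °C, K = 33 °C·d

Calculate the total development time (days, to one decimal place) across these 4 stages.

26.1 days

egg: 42 / (16.2 − 11.0) = 42 / 5.2 = 8.077 d.
1st instar: 48 / (16.2 − 9.2) = 48 / 7.0 = 6.857 d.
2nd instar: 33 / (16.2 − 11.3) = 33 / 4.9 = 6.735 d.
3rd instar: 33 / (16.2 − 8.7) = 33 / 7.5 = 4.400 d.
Sum = 26.069 ≈ 26.1 days.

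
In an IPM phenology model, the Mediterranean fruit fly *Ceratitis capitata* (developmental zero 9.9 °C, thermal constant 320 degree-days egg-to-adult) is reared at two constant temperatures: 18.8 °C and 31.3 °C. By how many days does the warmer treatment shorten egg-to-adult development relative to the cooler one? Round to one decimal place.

21.0 days

At 18.8 °C: 320 / (18.8 − 9.9) = 320 / 8.9 = 35.955 d.
At 31.3 °C: 320 / (31.3 − 9.9) = 320 / 21.4 = 14.953 d.
Difference = |35.955 − 14.953| = 21.002 ≈ 21.0 days.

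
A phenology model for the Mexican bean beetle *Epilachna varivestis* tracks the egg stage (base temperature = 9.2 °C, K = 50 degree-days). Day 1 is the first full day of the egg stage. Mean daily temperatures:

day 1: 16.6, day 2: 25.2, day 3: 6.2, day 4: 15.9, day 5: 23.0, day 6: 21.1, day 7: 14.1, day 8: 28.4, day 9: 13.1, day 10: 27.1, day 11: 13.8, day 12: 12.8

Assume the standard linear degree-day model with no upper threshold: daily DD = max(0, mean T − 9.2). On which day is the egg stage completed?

Daily DD above 9.2 °C: 7.4, 16.0, 0.0, 6.7, 13.8, 11.9, 4.9, 19.2, 3.9, 17.9, 4.6, 3.6.
Cumulative: 7.4, 23.4, 23.4, 30.1, 43.9, 55.8, 60.7, 79.9, 83.8, 101.7, 106.3, 109.9.
The total first reaches 50 DD on day 6.

day 6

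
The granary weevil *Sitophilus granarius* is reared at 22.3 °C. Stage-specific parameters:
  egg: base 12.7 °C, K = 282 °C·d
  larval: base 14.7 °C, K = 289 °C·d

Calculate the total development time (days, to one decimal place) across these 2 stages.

egg: 282 / (22.3 − 12.7) = 282 / 9.6 = 29.375 d.
larval: 289 / (22.3 − 14.7) = 289 / 7.6 = 38.026 d.
Sum = 67.401 ≈ 67.4 days.

67.4 days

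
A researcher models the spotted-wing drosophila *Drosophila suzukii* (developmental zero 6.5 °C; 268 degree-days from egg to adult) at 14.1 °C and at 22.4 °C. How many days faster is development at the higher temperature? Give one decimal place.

At 14.1 °C: 268 / (14.1 − 6.5) = 268 / 7.6 = 35.263 d.
At 22.4 °C: 268 / (22.4 − 6.5) = 268 / 15.9 = 16.855 d.
Difference = |35.263 − 16.855| = 18.408 ≈ 18.4 days.

18.4 days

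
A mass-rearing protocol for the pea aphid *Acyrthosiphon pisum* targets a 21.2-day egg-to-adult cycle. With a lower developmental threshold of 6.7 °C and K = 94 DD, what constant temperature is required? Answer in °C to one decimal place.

11.1 °C

Required daily accumulation = 94 / 21.2 = 4.434 DD/day.
T = T_base + 4.434 = 6.7 + 4.434 = 11.134 ≈ 11.1 °C.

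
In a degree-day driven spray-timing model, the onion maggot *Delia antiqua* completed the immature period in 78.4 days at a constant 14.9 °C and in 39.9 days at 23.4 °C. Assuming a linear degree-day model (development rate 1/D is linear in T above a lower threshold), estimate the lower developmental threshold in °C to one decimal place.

Under the model K = D·(T − T_b), so D₁·(T₁ − T_b) = D₂·(T₂ − T_b).
78.4·(14.9 − T_b) = 39.9·(23.4 − T_b)
T_b = (78.4·14.9 − 39.9·23.4) / (78.4 − 39.9) = 234.50 / 38.5 = 6.091 °C ≈ 6.1 °C.

6.1 °C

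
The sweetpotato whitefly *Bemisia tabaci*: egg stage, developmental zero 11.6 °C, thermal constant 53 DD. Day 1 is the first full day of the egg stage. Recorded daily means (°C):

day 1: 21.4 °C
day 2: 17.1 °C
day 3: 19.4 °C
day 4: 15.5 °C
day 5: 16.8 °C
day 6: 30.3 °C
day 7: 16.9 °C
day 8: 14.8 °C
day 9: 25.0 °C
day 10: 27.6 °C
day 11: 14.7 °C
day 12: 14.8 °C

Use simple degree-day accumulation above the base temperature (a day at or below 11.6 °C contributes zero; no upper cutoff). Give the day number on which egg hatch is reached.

day 7

Daily DD above 11.6 °C: 9.8, 5.5, 7.8, 3.9, 5.2, 18.7, 5.3, 3.2, 13.4, 16.0, 3.1, 3.2.
Cumulative: 9.8, 15.3, 23.1, 27.0, 32.2, 50.9, 56.2, 59.4, 72.8, 88.8, 91.9, 95.1.
The total first reaches 53 DD on day 7.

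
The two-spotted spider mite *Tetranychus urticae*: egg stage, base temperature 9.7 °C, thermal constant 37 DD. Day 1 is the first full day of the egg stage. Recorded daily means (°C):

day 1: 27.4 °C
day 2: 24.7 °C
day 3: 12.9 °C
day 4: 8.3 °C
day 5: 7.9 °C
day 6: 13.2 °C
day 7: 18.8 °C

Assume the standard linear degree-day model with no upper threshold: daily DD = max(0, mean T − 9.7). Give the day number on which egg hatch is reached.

Daily DD above 9.7 °C: 17.7, 15.0, 3.2, 0.0, 0.0, 3.5, 9.1.
Cumulative: 17.7, 32.7, 35.9, 35.9, 35.9, 39.4, 48.5.
The total first reaches 37 DD on day 6.

day 6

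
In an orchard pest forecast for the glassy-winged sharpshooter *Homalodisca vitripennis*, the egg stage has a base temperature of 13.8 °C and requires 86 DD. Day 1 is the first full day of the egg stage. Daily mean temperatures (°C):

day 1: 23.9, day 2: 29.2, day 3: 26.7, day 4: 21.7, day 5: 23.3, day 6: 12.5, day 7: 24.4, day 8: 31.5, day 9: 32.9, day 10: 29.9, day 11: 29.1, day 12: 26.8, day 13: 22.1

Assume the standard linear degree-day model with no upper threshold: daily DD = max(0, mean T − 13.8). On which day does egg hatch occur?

Daily DD above 13.8 °C: 10.1, 15.4, 12.9, 7.9, 9.5, 0.0, 10.6, 17.7, 19.1, 16.1, 15.3, 13.0, 8.3.
Cumulative: 10.1, 25.5, 38.4, 46.3, 55.8, 55.8, 66.4, 84.1, 103.2, 119.3, 134.6, 147.6, 155.9.
The total first reaches 86 DD on day 9.

day 9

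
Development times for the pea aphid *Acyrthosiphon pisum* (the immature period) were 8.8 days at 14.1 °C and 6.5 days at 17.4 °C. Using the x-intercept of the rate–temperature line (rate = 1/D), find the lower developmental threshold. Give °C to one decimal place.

Under the model K = D·(T − T_b), so D₁·(T₁ − T_b) = D₂·(T₂ − T_b).
8.8·(14.1 − T_b) = 6.5·(17.4 − T_b)
T_b = (8.8·14.1 − 6.5·17.4) / (8.8 − 6.5) = 10.98 / 2.3 = 4.774 °C ≈ 4.8 °C.

4.8 °C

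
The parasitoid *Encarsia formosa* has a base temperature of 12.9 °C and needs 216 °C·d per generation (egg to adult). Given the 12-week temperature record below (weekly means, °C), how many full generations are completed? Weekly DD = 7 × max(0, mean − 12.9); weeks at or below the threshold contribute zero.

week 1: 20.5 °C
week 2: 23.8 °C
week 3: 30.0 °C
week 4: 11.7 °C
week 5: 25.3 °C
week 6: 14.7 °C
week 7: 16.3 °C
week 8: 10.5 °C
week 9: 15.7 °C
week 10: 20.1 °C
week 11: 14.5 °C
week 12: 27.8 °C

Weekly DD (7 × max(0, T̄ − 12.9)): 53.2, 76.3, 119.7, 0.0, 86.8, 12.6, 23.8, 0.0, 19.6, 50.4, 11.2, 104.3.
Season total = 557.9 DD.
Complete generations = ⌊557.9 / 216⌋ = 2.

2 generations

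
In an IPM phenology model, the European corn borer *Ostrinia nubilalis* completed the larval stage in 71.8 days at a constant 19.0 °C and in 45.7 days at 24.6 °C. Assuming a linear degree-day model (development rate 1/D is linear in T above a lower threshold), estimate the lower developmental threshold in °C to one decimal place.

Linear rate model ⇒ the product D·(T − T_b) is constant across temperatures.
71.8·(19.0 − T_b) = 45.7·(24.6 − T_b)
T_b = (71.8·19.0 − 45.7·24.6) / (71.8 − 45.7) = 239.98 / 26.1 = 9.195 °C ≈ 9.2 °C.

9.2 °C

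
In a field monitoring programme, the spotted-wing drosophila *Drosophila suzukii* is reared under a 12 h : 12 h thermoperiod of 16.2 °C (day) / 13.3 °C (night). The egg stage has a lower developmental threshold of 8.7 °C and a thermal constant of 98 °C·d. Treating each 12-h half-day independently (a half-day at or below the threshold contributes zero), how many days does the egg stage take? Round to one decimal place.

Day half: max(0, 16.2 − 8.7) × 0.5 = 7.5 × 0.5 = 3.75 DD.
Night half: max(0, 13.3 − 8.7) × 0.5 = 4.6 × 0.5 = 2.30 DD.
Per 24 h: 6.05 DD/day.
Duration = 98 / 6.05 = 16.198 ≈ 16.2 days.

16.2 days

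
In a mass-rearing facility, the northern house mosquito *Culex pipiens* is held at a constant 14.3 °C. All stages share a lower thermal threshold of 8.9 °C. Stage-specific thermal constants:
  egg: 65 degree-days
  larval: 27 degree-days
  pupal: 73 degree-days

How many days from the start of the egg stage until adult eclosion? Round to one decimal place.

30.6 days

Daily accumulation at 14.3 °C = 14.3 − 8.9 = 5.4 DD/day.
Total K = 65 + 27 + 73 = 165 DD.
Total duration = 165 / 5.4 = 30.556 ≈ 30.6 days.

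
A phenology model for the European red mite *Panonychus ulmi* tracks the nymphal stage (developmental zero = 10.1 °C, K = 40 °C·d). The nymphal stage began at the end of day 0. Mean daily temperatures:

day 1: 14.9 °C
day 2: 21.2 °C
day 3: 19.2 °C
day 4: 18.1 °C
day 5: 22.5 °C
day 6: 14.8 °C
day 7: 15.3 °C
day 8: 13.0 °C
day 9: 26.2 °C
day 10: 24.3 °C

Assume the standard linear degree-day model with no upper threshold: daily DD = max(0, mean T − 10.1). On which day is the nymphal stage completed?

day 5

Daily DD above 10.1 °C: 4.8, 11.1, 9.1, 8.0, 12.4, 4.7, 5.2, 2.9, 16.1, 14.2.
Cumulative: 4.8, 15.9, 25.0, 33.0, 45.4, 50.1, 55.3, 58.2, 74.3, 88.5.
The total first reaches 40 DD on day 5.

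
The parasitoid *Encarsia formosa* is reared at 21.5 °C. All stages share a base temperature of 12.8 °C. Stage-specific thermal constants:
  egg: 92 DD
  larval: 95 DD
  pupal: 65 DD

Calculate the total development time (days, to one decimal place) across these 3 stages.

29.0 days

Daily accumulation at 21.5 °C = 21.5 − 12.8 = 8.7 DD/day.
Total K = 92 + 95 + 65 = 252 DD.
Total duration = 252 / 8.7 = 28.966 ≈ 29.0 days.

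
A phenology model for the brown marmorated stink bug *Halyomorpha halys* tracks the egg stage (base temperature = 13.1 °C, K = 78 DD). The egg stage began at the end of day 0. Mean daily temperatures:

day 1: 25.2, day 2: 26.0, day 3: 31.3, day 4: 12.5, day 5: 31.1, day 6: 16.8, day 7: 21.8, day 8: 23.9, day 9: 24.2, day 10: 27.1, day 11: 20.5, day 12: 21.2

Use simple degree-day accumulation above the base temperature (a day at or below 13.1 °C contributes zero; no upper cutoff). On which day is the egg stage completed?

Daily DD above 13.1 °C: 12.1, 12.9, 18.2, 0.0, 18.0, 3.7, 8.7, 10.8, 11.1, 14.0, 7.4, 8.1.
Cumulative: 12.1, 25.0, 43.2, 43.2, 61.2, 64.9, 73.6, 84.4, 95.5, 109.5, 116.9, 125.0.
The total first reaches 78 DD on day 8.

day 8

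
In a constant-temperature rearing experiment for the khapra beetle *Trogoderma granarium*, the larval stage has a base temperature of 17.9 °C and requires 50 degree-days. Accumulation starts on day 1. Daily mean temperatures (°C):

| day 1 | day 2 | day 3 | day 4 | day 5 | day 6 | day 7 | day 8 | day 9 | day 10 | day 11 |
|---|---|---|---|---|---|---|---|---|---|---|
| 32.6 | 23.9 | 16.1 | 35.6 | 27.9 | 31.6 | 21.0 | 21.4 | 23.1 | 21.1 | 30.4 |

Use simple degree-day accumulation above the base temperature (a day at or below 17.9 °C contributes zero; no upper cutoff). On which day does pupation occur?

Daily DD above 17.9 °C: 14.7, 6.0, 0.0, 17.7, 10.0, 13.7, 3.1, 3.5, 5.2, 3.2, 12.5.
Cumulative: 14.7, 20.7, 20.7, 38.4, 48.4, 62.1, 65.2, 68.7, 73.9, 77.1, 89.6.
The total first reaches 50 DD on day 6.

day 6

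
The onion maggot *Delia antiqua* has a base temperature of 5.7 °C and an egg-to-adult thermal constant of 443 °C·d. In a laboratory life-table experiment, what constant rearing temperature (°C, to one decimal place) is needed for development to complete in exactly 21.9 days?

25.9 °C

Required daily accumulation = 443 / 21.9 = 20.228 DD/day.
T = T_base + 20.228 = 5.7 + 20.228 = 25.928 ≈ 25.9 °C.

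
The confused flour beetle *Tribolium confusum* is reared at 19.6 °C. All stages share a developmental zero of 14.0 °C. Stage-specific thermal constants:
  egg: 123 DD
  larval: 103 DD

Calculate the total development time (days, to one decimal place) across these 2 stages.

40.4 days

Daily accumulation at 19.6 °C = 19.6 − 14.0 = 5.6 DD/day.
Total K = 123 + 103 = 226 DD.
Total duration = 226 / 5.6 = 40.357 ≈ 40.4 days.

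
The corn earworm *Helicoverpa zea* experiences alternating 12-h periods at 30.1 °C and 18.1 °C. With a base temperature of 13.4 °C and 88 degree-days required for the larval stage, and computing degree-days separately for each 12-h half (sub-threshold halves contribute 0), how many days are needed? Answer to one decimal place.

8.2 days

Day half: max(0, 30.1 − 13.4) × 0.5 = 16.7 × 0.5 = 8.35 DD.
Night half: max(0, 18.1 − 13.4) × 0.5 = 4.7 × 0.5 = 2.35 DD.
Per 24 h: 10.70 DD/day.
Duration = 88 / 10.70 = 8.224 ≈ 8.2 days.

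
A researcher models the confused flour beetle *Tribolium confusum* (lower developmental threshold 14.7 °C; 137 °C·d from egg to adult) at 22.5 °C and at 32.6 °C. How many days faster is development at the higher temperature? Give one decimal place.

9.9 days

At 22.5 °C: 137 / (22.5 − 14.7) = 137 / 7.8 = 17.564 d.
At 32.6 °C: 137 / (32.6 − 14.7) = 137 / 17.9 = 7.654 d.
Difference = |17.564 − 7.654| = 9.910 ≈ 9.9 days.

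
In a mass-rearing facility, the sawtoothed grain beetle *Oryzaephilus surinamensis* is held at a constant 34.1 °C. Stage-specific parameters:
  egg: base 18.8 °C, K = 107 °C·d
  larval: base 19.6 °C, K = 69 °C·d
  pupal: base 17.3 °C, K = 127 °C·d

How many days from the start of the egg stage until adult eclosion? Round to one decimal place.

19.3 days

egg: 107 / (34.1 − 18.8) = 107 / 15.3 = 6.993 d.
larval: 69 / (34.1 − 19.6) = 69 / 14.5 = 4.759 d.
pupal: 127 / (34.1 − 17.3) = 127 / 16.8 = 7.560 d.
Sum = 19.312 ≈ 19.3 days.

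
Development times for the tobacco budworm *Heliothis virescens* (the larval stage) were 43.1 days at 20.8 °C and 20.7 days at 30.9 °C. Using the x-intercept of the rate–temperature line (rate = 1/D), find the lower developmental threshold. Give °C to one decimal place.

Equal thermal constants: D₁(T₁ − T_b) = D₂(T₂ − T_b).
43.1·(20.8 − T_b) = 20.7·(30.9 − T_b)
T_b = (43.1·20.8 − 20.7·30.9) / (43.1 − 20.7) = 256.85 / 22.4 = 11.467 °C ≈ 11.5 °C.

11.5 °C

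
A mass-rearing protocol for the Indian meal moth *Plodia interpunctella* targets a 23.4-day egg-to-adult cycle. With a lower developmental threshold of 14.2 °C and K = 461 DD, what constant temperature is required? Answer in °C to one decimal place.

Required daily accumulation = 461 / 23.4 = 19.701 DD/day.
T = T_base + 19.701 = 14.2 + 19.701 = 33.901 ≈ 33.9 °C.

33.9 °C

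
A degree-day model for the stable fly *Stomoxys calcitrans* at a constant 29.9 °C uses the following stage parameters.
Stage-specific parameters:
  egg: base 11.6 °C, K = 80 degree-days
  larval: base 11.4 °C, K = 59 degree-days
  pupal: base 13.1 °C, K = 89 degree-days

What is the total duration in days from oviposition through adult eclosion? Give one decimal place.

egg: 80 / (29.9 − 11.6) = 80 / 18.3 = 4.372 d.
larval: 59 / (29.9 − 11.4) = 59 / 18.5 = 3.189 d.
pupal: 89 / (29.9 − 13.1) = 89 / 16.8 = 5.298 d.
Sum = 12.858 ≈ 12.9 days.

12.9 days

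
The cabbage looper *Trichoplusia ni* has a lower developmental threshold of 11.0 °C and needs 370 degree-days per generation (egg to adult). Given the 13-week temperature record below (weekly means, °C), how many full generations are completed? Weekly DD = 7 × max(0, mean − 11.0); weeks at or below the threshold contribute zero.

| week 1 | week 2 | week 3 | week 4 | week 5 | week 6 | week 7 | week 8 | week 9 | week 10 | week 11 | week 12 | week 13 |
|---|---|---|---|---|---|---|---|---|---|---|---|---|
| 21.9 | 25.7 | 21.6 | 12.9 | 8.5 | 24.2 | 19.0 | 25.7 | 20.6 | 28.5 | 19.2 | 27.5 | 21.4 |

Weekly DD (7 × max(0, T̄ − 11.0)): 76.3, 102.9, 74.2, 13.3, 0.0, 92.4, 56.0, 102.9, 67.2, 122.5, 57.4, 115.5, 72.8.
Season total = 953.4 DD.
Complete generations = ⌊953.4 / 370⌋ = 2.

2 generations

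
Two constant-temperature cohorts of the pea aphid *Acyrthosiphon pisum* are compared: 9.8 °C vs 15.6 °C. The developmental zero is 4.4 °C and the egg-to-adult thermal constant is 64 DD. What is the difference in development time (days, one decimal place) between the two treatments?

6.1 days

At 9.8 °C: 64 / (9.8 − 4.4) = 64 / 5.4 = 11.852 d.
At 15.6 °C: 64 / (15.6 − 4.4) = 64 / 11.2 = 5.714 d.
Difference = |11.852 − 5.714| = 6.138 ≈ 6.1 days.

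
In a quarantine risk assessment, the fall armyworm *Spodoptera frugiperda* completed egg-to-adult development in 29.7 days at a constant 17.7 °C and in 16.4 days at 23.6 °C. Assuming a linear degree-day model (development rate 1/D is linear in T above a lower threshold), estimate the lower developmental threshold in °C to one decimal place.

Under the model K = D·(T − T_b), so D₁·(T₁ − T_b) = D₂·(T₂ − T_b).
29.7·(17.7 − T_b) = 16.4·(23.6 − T_b)
T_b = (29.7·17.7 − 16.4·23.6) / (29.7 − 16.4) = 138.65 / 13.3 = 10.425 °C ≈ 10.4 °C.

10.4 °C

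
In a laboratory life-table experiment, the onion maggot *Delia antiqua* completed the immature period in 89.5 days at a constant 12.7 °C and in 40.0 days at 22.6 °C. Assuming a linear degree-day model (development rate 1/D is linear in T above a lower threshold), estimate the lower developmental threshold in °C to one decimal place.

4.7 °C

Equal thermal constants: D₁(T₁ − T_b) = D₂(T₂ − T_b).
89.5·(12.7 − T_b) = 40.0·(22.6 − T_b)
T_b = (89.5·12.7 − 40.0·22.6) / (89.5 − 40.0) = 232.65 / 49.5 = 4.700 °C ≈ 4.7 °C.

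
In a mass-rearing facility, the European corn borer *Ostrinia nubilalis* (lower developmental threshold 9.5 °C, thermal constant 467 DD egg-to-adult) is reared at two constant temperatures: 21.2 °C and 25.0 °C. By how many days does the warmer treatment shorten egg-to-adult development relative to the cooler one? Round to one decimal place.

9.8 days

At 21.2 °C: 467 / (21.2 − 9.5) = 467 / 11.7 = 39.915 d.
At 25.0 °C: 467 / (25.0 − 9.5) = 467 / 15.5 = 30.129 d.
Difference = |39.915 − 30.129| = 9.785 ≈ 9.8 days.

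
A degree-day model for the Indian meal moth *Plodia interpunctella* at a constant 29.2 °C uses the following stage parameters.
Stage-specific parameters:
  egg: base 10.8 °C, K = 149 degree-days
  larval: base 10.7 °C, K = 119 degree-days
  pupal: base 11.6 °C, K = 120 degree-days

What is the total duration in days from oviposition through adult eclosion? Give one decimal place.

egg: 149 / (29.2 − 10.8) = 149 / 18.4 = 8.098 d.
larval: 119 / (29.2 − 10.7) = 119 / 18.5 = 6.432 d.
pupal: 120 / (29.2 − 11.6) = 120 / 17.6 = 6.818 d.
Sum = 21.348 ≈ 21.3 days.

21.3 days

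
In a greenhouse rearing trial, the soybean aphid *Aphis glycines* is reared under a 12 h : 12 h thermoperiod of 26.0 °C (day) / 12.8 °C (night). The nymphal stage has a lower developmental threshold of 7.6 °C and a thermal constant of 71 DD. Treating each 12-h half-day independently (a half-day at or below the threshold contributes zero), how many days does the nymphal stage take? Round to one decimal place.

6.0 days

Day half: max(0, 26.0 − 7.6) × 0.5 = 18.4 × 0.5 = 9.20 DD.
Night half: max(0, 12.8 − 7.6) × 0.5 = 5.2 × 0.5 = 2.60 DD.
Per 24 h: 11.80 DD/day.
Duration = 71 / 11.80 = 6.017 ≈ 6.0 days.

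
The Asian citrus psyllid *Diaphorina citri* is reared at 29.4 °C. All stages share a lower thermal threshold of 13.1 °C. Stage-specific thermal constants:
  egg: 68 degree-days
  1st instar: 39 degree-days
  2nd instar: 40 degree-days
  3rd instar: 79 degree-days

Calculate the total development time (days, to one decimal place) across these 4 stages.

13.9 days

Daily accumulation at 29.4 °C = 29.4 − 13.1 = 16.3 DD/day.
Total K = 68 + 39 + 40 + 79 = 226 DD.
Total duration = 226 / 16.3 = 13.865 ≈ 13.9 days.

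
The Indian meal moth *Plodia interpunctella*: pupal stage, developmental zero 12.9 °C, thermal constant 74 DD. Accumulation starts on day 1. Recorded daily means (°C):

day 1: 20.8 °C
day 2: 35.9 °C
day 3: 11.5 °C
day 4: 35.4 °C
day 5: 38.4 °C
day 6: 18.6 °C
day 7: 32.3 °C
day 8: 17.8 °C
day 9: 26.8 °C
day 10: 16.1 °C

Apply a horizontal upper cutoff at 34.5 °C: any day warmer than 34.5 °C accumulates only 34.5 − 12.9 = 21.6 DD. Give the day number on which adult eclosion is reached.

day 6

Daily DD above 12.9 °C (capped at 21.6): 7.9, 21.6, 0.0, 21.6, 21.6, 5.7, 19.4, 4.9, 13.9, 3.2.
Cumulative: 7.9, 29.5, 29.5, 51.1, 72.7, 78.4, 97.8, 102.7, 116.6, 119.8.
The total first reaches 74 DD on day 6.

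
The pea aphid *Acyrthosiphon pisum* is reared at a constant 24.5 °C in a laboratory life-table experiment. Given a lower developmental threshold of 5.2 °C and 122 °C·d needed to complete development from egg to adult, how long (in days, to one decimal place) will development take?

6.3 days

Daily accumulation = 24.5 − 5.2 = 19.3 DD/day.
Duration = 122 / 19.3 = 6.321 ≈ 6.3 days.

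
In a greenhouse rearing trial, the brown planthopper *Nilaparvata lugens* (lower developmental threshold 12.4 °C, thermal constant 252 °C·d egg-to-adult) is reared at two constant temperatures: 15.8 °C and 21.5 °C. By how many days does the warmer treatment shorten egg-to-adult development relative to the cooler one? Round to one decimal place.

At 15.8 °C: 252 / (15.8 − 12.4) = 252 / 3.4 = 74.118 d.
At 21.5 °C: 252 / (21.5 − 12.4) = 252 / 9.1 = 27.692 d.
Difference = |74.118 − 27.692| = 46.425 ≈ 46.4 days.

46.4 days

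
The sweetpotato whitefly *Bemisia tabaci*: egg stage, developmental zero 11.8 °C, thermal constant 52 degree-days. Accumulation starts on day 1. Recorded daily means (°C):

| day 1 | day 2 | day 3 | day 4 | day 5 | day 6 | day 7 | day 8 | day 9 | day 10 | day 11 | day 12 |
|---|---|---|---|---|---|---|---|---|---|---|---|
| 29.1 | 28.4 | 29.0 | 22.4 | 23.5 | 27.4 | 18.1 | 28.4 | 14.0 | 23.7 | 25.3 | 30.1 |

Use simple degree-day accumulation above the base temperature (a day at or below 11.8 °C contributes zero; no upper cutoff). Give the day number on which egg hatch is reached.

Daily DD above 11.8 °C: 17.3, 16.6, 17.2, 10.6, 11.7, 15.6, 6.3, 16.6, 2.2, 11.9, 13.5, 18.3.
Cumulative: 17.3, 33.9, 51.1, 61.7, 73.4, 89.0, 95.3, 111.9, 114.1, 126.0, 139.5, 157.8.
The total first reaches 52 DD on day 4.

day 4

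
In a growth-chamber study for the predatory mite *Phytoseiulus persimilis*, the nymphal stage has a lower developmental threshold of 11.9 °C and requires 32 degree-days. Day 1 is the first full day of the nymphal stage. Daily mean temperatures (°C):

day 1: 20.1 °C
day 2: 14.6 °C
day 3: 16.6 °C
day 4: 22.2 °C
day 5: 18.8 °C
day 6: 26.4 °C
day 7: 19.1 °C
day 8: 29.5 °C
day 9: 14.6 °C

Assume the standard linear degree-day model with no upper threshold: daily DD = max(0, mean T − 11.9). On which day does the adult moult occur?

day 5

Daily DD above 11.9 °C: 8.2, 2.7, 4.7, 10.3, 6.9, 14.5, 7.2, 17.6, 2.7.
Cumulative: 8.2, 10.9, 15.6, 25.9, 32.8, 47.3, 54.5, 72.1, 74.8.
The total first reaches 32 DD on day 5.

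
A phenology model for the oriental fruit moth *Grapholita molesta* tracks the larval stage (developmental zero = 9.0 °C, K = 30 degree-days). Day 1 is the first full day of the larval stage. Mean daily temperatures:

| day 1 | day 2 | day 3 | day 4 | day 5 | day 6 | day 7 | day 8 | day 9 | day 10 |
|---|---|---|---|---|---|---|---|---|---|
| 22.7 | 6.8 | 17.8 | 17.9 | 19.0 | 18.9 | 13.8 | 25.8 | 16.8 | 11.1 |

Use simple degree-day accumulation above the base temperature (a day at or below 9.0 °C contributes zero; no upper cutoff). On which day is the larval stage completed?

day 4

Daily DD above 9.0 °C: 13.7, 0.0, 8.8, 8.9, 10.0, 9.9, 4.8, 16.8, 7.8, 2.1.
Cumulative: 13.7, 13.7, 22.5, 31.4, 41.4, 51.3, 56.1, 72.9, 80.7, 82.8.
The total first reaches 30 DD on day 4.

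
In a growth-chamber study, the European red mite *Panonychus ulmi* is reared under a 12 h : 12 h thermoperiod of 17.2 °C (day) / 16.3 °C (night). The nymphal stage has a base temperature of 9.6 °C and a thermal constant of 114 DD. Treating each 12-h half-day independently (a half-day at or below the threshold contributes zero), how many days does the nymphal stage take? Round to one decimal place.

15.9 days

Day half: max(0, 17.2 − 9.6) × 0.5 = 7.6 × 0.5 = 3.80 DD.
Night half: max(0, 16.3 − 9.6) × 0.5 = 6.7 × 0.5 = 3.35 DD.
Per 24 h: 7.15 DD/day.
Duration = 114 / 7.15 = 15.944 ≈ 15.9 days.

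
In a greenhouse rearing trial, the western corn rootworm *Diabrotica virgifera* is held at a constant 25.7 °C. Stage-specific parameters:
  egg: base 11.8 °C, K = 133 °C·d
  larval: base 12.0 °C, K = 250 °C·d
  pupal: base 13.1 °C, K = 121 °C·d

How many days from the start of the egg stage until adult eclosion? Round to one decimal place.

37.4 days

egg: 133 / (25.7 − 11.8) = 133 / 13.9 = 9.568 d.
larval: 250 / (25.7 − 12.0) = 250 / 13.7 = 18.248 d.
pupal: 121 / (25.7 − 13.1) = 121 / 12.6 = 9.603 d.
Sum = 37.420 ≈ 37.4 days.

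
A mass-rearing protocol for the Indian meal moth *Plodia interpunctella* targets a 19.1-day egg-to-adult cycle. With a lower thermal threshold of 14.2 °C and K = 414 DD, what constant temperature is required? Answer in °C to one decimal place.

35.9 °C

Required daily accumulation = 414 / 19.1 = 21.675 DD/day.
T = T_base + 21.675 = 14.2 + 21.675 = 35.875 ≈ 35.9 °C.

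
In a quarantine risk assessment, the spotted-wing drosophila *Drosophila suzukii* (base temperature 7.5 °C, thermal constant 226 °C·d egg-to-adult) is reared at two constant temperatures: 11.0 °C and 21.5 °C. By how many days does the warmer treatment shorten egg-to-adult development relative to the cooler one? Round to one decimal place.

At 11.0 °C: 226 / (11.0 − 7.5) = 226 / 3.5 = 64.571 d.
At 21.5 °C: 226 / (21.5 − 7.5) = 226 / 14.0 = 16.143 d.
Difference = |64.571 − 16.143| = 48.429 ≈ 48.4 days.

48.4 days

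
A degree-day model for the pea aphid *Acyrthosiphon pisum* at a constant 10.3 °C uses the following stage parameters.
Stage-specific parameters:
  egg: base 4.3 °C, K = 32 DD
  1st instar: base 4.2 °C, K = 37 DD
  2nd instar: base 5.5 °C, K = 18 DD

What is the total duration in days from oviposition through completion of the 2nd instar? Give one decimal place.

15.1 days

egg: 32 / (10.3 − 4.3) = 32 / 6.0 = 5.333 d.
1st instar: 37 / (10.3 − 4.2) = 37 / 6.1 = 6.066 d.
2nd instar: 18 / (10.3 − 5.5) = 18 / 4.8 = 3.750 d.
Sum = 15.149 ≈ 15.1 days.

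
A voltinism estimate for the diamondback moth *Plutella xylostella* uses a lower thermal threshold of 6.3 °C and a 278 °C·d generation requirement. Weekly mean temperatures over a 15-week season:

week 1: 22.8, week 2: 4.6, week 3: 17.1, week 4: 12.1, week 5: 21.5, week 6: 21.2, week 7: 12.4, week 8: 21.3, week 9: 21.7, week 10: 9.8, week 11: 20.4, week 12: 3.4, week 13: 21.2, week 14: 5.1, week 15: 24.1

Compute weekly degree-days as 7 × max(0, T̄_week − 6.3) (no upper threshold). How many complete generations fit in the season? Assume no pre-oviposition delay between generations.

Weekly DD (7 × max(0, T̄ − 6.3)): 115.5, 0.0, 75.6, 40.6, 106.4, 104.3, 42.7, 105.0, 107.8, 24.5, 98.7, 0.0, 104.3, 0.0, 124.6.
Season total = 1050.0 DD.
Complete generations = ⌊1050.0 / 278⌋ = 3.

3 generations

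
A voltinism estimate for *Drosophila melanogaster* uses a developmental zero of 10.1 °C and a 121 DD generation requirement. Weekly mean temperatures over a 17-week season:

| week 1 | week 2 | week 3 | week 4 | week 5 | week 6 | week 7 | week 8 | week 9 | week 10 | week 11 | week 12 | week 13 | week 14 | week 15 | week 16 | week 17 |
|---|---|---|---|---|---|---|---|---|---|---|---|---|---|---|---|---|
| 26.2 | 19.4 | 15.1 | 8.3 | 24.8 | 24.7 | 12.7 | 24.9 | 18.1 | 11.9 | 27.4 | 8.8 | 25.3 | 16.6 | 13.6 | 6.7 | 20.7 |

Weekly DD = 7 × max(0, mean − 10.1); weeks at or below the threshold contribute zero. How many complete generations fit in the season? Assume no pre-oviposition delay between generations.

Weekly DD (7 × max(0, T̄ − 10.1)): 112.7, 65.1, 35.0, 0.0, 102.9, 102.2, 18.2, 103.6, 56.0, 12.6, 121.1, 0.0, 106.4, 45.5, 24.5, 0.0, 74.2.
Season total = 980.0 DD.
Complete generations = ⌊980.0 / 121⌋ = 8.

8 generations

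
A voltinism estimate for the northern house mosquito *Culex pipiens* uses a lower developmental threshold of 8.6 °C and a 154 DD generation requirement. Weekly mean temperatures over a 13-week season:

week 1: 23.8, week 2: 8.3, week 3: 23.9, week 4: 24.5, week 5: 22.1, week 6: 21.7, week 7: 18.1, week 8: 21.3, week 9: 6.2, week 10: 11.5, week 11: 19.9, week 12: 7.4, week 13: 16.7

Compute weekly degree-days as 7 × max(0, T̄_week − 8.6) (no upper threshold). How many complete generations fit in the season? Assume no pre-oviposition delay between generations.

Weekly DD (7 × max(0, T̄ − 8.6)): 106.4, 0.0, 107.1, 111.3, 94.5, 91.7, 66.5, 88.9, 0.0, 20.3, 79.1, 0.0, 56.7.
Season total = 822.5 DD.
Complete generations = ⌊822.5 / 154⌋ = 5.

5 generations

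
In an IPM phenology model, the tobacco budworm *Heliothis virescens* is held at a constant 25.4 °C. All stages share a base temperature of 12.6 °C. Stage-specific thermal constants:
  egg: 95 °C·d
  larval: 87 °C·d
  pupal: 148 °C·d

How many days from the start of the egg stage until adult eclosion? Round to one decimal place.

25.8 days

Daily accumulation at 25.4 °C = 25.4 − 12.6 = 12.8 DD/day.
Total K = 95 + 87 + 148 = 330 DD.
Total duration = 330 / 12.8 = 25.781 ≈ 25.8 days.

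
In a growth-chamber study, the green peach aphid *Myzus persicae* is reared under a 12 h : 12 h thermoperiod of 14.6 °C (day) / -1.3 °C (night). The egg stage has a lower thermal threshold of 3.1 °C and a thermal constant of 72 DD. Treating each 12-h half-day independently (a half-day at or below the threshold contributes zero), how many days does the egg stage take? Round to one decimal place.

12.5 days

Day half: max(0, 14.6 − 3.1) × 0.5 = 11.5 × 0.5 = 5.75 DD.
Night half: max(0, -1.3 − 3.1) × 0.5 = 0.0 × 0.5 = 0.00 DD.
Per 24 h: 5.75 DD/day.
Duration = 72 / 5.75 = 12.522 ≈ 12.5 days.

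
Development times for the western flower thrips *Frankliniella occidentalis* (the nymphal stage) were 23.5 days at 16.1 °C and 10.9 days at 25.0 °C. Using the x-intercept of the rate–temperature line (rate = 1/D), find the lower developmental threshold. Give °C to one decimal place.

8.4 °C

Under the model K = D·(T − T_b), so D₁·(T₁ − T_b) = D₂·(T₂ − T_b).
23.5·(16.1 − T_b) = 10.9·(25.0 − T_b)
T_b = (23.5·16.1 − 10.9·25.0) / (23.5 − 10.9) = 105.85 / 12.6 = 8.401 °C ≈ 8.4 °C.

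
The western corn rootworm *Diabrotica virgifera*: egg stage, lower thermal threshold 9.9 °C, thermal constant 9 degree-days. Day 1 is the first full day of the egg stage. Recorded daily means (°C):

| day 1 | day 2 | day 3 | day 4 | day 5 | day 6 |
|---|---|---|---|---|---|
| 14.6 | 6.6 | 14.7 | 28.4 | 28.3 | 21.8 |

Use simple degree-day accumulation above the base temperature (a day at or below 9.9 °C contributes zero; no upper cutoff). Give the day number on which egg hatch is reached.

Daily DD above 9.9 °C: 4.7, 0.0, 4.8, 18.5, 18.4, 11.9.
Cumulative: 4.7, 4.7, 9.5, 28.0, 46.4, 58.3.
The total first reaches 9 DD on day 3.

day 3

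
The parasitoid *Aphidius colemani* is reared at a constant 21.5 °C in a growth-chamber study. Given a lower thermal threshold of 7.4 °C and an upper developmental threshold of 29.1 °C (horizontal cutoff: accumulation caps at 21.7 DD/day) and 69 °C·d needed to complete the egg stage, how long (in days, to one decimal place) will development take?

Daily accumulation = 21.5 − 7.4 = 14.1 DD/day.
Duration = 69 / 14.1 = 4.894 ≈ 4.9 days.

4.9 days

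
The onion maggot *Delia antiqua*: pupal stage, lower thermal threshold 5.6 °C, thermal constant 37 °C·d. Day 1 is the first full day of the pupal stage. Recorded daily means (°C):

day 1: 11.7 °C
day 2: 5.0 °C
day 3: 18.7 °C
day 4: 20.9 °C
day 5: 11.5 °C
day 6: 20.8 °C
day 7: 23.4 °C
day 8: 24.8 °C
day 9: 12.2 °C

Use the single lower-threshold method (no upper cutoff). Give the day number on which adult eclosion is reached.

day 5

Daily DD above 5.6 °C: 6.1, 0.0, 13.1, 15.3, 5.9, 15.2, 17.8, 19.2, 6.6.
Cumulative: 6.1, 6.1, 19.2, 34.5, 40.4, 55.6, 73.4, 92.6, 99.2.
The total first reaches 37 DD on day 5.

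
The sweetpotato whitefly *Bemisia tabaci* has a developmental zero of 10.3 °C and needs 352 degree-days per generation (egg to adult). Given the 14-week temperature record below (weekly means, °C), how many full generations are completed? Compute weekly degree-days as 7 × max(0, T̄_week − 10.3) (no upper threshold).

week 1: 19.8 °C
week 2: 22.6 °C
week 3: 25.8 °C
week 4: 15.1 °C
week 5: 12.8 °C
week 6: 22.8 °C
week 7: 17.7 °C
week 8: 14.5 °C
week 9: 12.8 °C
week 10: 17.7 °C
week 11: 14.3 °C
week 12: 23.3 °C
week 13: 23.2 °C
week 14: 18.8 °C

2 generations

Weekly DD (7 × max(0, T̄ − 10.3)): 66.5, 86.1, 108.5, 33.6, 17.5, 87.5, 51.8, 29.4, 17.5, 51.8, 28.0, 91.0, 90.3, 59.5.
Season total = 819.0 DD.
Complete generations = ⌊819.0 / 352⌋ = 2.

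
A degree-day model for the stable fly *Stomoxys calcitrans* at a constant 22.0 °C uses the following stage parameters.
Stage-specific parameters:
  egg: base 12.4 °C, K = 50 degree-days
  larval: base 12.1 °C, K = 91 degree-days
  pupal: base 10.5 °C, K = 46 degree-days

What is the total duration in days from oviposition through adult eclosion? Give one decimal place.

18.4 days

egg: 50 / (22.0 − 12.4) = 50 / 9.6 = 5.208 d.
larval: 91 / (22.0 − 12.1) = 91 / 9.9 = 9.192 d.
pupal: 46 / (22.0 − 10.5) = 46 / 11.5 = 4.000 d.
Sum = 18.400 ≈ 18.4 days.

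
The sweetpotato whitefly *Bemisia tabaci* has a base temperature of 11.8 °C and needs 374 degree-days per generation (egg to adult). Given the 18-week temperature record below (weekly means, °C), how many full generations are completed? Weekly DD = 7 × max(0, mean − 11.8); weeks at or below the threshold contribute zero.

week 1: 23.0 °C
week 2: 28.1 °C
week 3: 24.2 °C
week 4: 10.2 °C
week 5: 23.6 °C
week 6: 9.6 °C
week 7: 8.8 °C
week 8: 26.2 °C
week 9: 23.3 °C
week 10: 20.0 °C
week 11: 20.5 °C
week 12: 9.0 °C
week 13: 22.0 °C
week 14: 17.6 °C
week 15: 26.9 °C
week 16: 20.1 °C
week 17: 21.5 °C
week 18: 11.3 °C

Weekly DD (7 × max(0, T̄ − 11.8)): 78.4, 114.1, 86.8, 0.0, 82.6, 0.0, 0.0, 100.8, 80.5, 57.4, 60.9, 0.0, 71.4, 40.6, 105.7, 58.1, 67.9, 0.0.
Season total = 1005.2 DD.
Complete generations = ⌊1005.2 / 374⌋ = 2.

2 generations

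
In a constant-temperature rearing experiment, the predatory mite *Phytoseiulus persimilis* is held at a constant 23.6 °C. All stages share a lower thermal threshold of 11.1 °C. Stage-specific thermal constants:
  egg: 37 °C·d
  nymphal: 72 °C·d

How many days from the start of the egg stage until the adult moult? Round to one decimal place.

Daily accumulation at 23.6 °C = 23.6 − 11.1 = 12.5 DD/day.
Total K = 37 + 72 = 109 DD.
Total duration = 109 / 12.5 = 8.720 ≈ 8.7 days.

8.7 days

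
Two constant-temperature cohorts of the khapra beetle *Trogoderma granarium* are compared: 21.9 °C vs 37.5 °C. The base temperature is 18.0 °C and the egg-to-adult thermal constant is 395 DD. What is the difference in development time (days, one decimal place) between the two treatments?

81.0 days

At 21.9 °C: 395 / (21.9 − 18.0) = 395 / 3.9 = 101.282 d.
At 37.5 °C: 395 / (37.5 − 18.0) = 395 / 19.5 = 20.256 d.
Difference = |101.282 − 20.256| = 81.026 ≈ 81.0 days.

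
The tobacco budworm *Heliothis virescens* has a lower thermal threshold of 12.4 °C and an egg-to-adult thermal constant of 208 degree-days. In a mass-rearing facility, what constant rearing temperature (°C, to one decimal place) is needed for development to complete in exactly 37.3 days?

18.0 °C

Required daily accumulation = 208 / 37.3 = 5.576 DD/day.
T = T_base + 5.576 = 12.4 + 5.576 = 17.976 ≈ 18.0 °C.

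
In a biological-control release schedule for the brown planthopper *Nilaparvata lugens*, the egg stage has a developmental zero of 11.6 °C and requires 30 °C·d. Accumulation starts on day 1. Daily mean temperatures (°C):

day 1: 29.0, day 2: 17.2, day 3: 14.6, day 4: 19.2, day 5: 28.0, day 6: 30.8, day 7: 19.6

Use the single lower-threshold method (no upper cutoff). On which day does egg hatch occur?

Daily DD above 11.6 °C: 17.4, 5.6, 3.0, 7.6, 16.4, 19.2, 8.0.
Cumulative: 17.4, 23.0, 26.0, 33.6, 50.0, 69.2, 77.2.
The total first reaches 30 DD on day 4.

day 4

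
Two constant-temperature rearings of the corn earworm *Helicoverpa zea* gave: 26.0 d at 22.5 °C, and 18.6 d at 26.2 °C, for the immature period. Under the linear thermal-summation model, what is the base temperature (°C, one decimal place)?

Linear rate model ⇒ the product D·(T − T_b) is constant across temperatures.
26.0·(22.5 − T_b) = 18.6·(26.2 − T_b)
T_b = (26.0·22.5 − 18.6·26.2) / (26.0 − 18.6) = 97.68 / 7.4 = 13.200 °C ≈ 13.2 °C.

13.2 °C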